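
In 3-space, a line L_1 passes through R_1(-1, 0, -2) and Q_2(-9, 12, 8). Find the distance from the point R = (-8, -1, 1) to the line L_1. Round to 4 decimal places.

6.4203

A direction vector for L_1 is Q_2 − R_1 = (-8, 12, 10).
Taking (-1, 0, -2) on L_1 with direction v = (-8, 12, 10): w = R − (-1, 0, -2) = (-7, -1, 3), and w × v = (-46, 46, -92).
Distance = |w × v| / |v| = √12696 / √308 ≈ 6.4203.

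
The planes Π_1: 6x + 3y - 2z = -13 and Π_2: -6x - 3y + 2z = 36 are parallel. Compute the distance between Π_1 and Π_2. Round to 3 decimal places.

Rescale Π_2 by 1/(-1): 6x + 3y - 2z = -36. Then distance = |-13 − (-36)| / √49 ≈ 3.286.

3.286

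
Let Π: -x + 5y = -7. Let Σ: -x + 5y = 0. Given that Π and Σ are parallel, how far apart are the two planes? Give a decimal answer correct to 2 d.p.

1.37

Same normal n = (-1, 5, 0) with |n| = √26; distance = |-7 − 0| / |n| = 7/√26 ≈ 1.37.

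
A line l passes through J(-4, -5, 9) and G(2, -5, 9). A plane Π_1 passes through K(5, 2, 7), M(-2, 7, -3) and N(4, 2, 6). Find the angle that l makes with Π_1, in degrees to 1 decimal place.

A direction vector for l is G − J = (6, 0, 0).
KM = (-7, 5, -10), KN = (-1, 0, -1); a normal to Π_1 is KM × KN = (-5, 3, 5).
Using K: Π_1 has equation -5x + 3y + 5z = 16.
sin θ = |n·v| / (|n||v|) = |-30| / (√59 · √36) = 0.65094.
θ ≈ 40.6°.

40.6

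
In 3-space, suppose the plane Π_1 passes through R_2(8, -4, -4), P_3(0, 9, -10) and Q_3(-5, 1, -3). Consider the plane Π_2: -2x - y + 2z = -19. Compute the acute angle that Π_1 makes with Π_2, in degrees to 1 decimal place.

79.7

R_2P_3 = (-8, 13, -6), R_2Q_3 = (-13, 5, 1); a normal to Π_1 is R_2P_3 × R_2Q_3 = (43, 86, 129).
Using R_2: Π_1 has equation 43x + 86y + 129z = -516.
cos θ = |n₁·n₂| / (|n₁||n₂|) = |86| / (√25886 · √9).
θ = arccos(0.17817) ≈ 79.7°.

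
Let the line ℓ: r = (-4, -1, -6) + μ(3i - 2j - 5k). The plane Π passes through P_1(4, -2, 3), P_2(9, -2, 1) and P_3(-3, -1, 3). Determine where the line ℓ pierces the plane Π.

(-7, 1, -1)

P_1P_2 = (5, 0, -2), P_1P_3 = (-7, 1, 0); a normal to Π is P_1P_2 × P_1P_3 = (2, 14, 5).
Using P_1: Π has equation 2x + 14y + 5z = -5.
Substitute r = (-4, -1, -6) + t(3, -2, -5) into the plane: -52 + (-47)t = -5, so t = -1.
Intersection: (-4, -1, -6) + (-1)·(3, -2, -5) = (-7, 1, -1).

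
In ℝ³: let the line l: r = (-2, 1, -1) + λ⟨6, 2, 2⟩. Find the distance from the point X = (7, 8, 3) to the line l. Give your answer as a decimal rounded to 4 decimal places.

Taking (-2, 1, -1) on l with direction v = (6, 2, 2): w = X − (-2, 1, -1) = (9, 7, 4), and w × v = (6, 6, -24).
Distance = |w × v| / |v| = √648 / √44 ≈ 3.8376.

3.8376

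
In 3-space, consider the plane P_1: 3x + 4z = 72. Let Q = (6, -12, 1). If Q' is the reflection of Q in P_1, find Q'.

(18, -12, 17)

λ = (n·Q − d)/|n|² = (22 − 72)/25 = -2.
Reflection = Q − 2λn = (6, -12, 1) − (-4)·(3, 0, 4) = (18, -12, 17).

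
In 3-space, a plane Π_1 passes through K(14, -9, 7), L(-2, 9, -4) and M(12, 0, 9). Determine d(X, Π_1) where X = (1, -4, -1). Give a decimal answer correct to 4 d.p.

KL = (-16, 18, -11), KM = (-2, 9, 2); a normal to Π_1 is KL × KM = (135, 54, -108).
Using K: Π_1 has equation 135x + 54y - 108z = 648.
n·X − d = (135)·(1) + (54)·(-4) + (-108)·(-1) − 648 = -621; |n| = √32805.
Distance = |-621| / √32805 = 621/√32805 ≈ 3.4286.

3.4286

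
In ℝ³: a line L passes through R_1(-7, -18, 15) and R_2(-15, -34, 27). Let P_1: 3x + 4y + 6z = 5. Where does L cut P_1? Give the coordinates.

(-3, -10, 9)

A direction vector for L is R_2 − R_1 = (-8, -16, 12).
Substitute r = (-7, -18, 15) + t(-8, -16, 12) into the plane: -3 + (-16)t = 5, so t = -1/2.
Intersection: (-7, -18, 15) + (-1/2)·(-8, -16, 12) = (-3, -10, 9).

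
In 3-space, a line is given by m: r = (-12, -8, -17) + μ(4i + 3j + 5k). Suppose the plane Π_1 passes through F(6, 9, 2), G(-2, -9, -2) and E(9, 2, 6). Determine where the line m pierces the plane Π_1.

(0, 1, -2)

FG = (-8, -18, -4), FE = (3, -7, 4); a normal to Π_1 is FG × FE = (-100, 20, 110).
Using F: Π_1 has equation -100x + 20y + 110z = -200.
Substitute r = (-12, -8, -17) + t(4, 3, 5) into the plane: -830 + 210t = -200, so t = 3.
Intersection: (-12, -8, -17) + 3·(4, 3, 5) = (0, 1, -2).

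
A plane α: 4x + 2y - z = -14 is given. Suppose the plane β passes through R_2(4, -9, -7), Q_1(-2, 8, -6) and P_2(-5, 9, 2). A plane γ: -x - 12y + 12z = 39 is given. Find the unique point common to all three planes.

(-3, 1, 4)

R_2Q_1 = (-6, 17, 1), R_2P_2 = (-9, 18, 9); a normal to β is R_2Q_1 × R_2P_2 = (135, 45, 45).
Using R_2: β has equation 135x + 45y + 45z = -180.
Solving the 3×3 linear system 4x + 2y - z = -14, 135x + 45y + 45z = -180, -x - 12y + 12z = 39 (e.g. by elimination or Cramer's rule, determinant = 2565) gives (-3, 1, 4).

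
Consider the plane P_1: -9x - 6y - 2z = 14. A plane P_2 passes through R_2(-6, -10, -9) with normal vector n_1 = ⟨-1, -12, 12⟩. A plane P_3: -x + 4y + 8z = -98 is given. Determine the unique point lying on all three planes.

P_2: n_1·r = n_1·R_2 gives -x - 12y + 12z = 18.
Solving the 3×3 linear system -9x - 6y - 2z = 14, -x - 12y + 12z = 18, -x + 4y + 8z = -98 (e.g. by elimination or Cramer's rule, determinant = 1352) gives (6, -9, -7).

(6, -9, -7)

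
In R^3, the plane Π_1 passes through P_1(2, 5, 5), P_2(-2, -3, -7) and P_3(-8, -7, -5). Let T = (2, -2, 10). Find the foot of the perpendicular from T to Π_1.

P_1P_2 = (-4, -8, -12), P_1P_3 = (-10, -12, -10); a normal to Π_1 is P_1P_2 × P_1P_3 = (-64, 80, -32).
Using P_1: Π_1 has equation -64x + 80y - 32z = 112.
Foot = T − λn with λ = (n·T − d)/|n|² = (-608 − 112)/11520 = -1/16.
Foot = (2, -2, 10) − (-1/16)·(-64, 80, -32) = (-2, 3, 8).

(-2, 3, 8)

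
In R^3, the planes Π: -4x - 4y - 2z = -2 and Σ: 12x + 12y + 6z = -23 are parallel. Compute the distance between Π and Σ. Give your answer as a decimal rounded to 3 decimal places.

1.611

Rescale Σ by 1/(-3): -4x - 4y - 2z = 23/3. Then distance = |-2 − (23/3)| / √36 ≈ 1.611.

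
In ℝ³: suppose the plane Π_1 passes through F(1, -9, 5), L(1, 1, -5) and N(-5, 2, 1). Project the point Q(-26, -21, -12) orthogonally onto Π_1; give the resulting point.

FL = (0, 10, -10), FN = (-6, 11, -4); a normal to Π_1 is FL × FN = (70, 60, 60).
Using F: Π_1 has equation 70x + 60y + 60z = -170.
Foot = Q − λn with λ = (n·Q − d)/|n|² = (-3800 − (-170))/12100 = -3/10.
Foot = (-26, -21, -12) − (-3/10)·(70, 60, 60) = (-5, -3, 6).

(-5, -3, 6)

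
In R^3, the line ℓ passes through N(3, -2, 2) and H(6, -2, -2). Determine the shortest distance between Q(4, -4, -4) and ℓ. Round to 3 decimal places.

A direction vector for ℓ is H − N = (3, 0, -4).
Taking (3, -2, 2) on ℓ with direction v = (3, 0, -4): w = Q − (3, -2, 2) = (1, -2, -6), and w × v = (8, -14, 6).
Distance = |w × v| / |v| = √296 / √25 ≈ 3.441.

3.441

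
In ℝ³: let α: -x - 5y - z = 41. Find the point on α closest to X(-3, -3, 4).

Foot = X − λn with λ = (n·X − d)/|n|² = (14 − 41)/27 = -1.
Foot = (-3, -3, 4) − (-1)·(-1, -5, -1) = (-4, -8, 3).

(-4, -8, 3)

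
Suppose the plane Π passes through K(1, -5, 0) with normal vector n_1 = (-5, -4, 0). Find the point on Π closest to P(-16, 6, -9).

(-11, 10, -9)

Π: n_1·r = n_1·K gives -5x - 4y = 15.
Foot = P − λn with λ = (n·P − d)/|n|² = (56 − 15)/41 = 1.
Foot = (-16, 6, -9) − 1·(-5, -4, 0) = (-11, 10, -9).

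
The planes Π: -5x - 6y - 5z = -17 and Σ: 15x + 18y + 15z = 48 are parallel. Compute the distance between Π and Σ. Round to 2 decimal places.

0.11

Rescale Σ by 1/(-3): -5x - 6y - 5z = -16. Then distance = |-17 − (-16)| / √86 ≈ 0.11.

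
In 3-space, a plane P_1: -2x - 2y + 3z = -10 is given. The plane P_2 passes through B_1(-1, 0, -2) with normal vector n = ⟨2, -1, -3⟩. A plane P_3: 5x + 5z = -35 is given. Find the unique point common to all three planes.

P_2: n·r = n·B_1 gives 2x - y - 3z = 4.
Solving the 3×3 linear system -2x - 2y + 3z = -10, 2x - y - 3z = 4, 5x + 5z = -35 (e.g. by elimination or Cramer's rule, determinant = 75) gives (-3, 2, -4).

(-3, 2, -4)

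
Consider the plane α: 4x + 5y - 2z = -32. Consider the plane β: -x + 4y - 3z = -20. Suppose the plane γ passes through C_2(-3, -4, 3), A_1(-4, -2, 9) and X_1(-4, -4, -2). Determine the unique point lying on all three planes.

C_2A_1 = (-1, 2, 6), C_2X_1 = (-1, 0, -5); a normal to γ is C_2A_1 × C_2X_1 = (-10, -11, 2).
Using C_2: γ has equation -10x - 11y + 2z = 80.
Solving the 3×3 linear system 4x + 5y - 2z = -32, -x + 4y - 3z = -20, -10x - 11y + 2z = 80 (e.g. by elimination or Cramer's rule, determinant = -42) gives (0, -8, -4).

(0, -8, -4)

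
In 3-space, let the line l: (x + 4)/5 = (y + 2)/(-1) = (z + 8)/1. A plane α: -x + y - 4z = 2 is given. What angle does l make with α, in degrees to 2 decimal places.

l has direction (5, -1, 1) through (-4, -2, -8).
sin θ = |n·v| / (|n||v|) = |-10| / (√18 · √27) = 0.45361.
θ ≈ 26.98°.

26.98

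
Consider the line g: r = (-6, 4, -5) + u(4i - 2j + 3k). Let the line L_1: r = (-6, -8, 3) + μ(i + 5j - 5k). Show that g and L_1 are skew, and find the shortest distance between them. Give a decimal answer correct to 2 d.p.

3.10

Common perpendicular direction n = (4, -2, 3) × (1, 5, -5) = (-5, 23, 22).
With w = (-6, -8, 3) − (-6, 4, -5) = (0, -12, 8), w · n = -100.
Since n ≠ 0 the lines are not parallel, and w · n = -100 ≠ 0 so they do not intersect; hence they are skew.
Distance = |w · n| / |n| = |-100| / √1038 ≈ 3.10.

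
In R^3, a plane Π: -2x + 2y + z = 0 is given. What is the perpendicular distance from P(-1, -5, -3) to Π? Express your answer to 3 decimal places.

3.667

n·P − d = (-2)·(-1) + (2)·(-5) + (1)·(-3) − 0 = -11; |n| = √9.
Distance = |-11| / √9 = 11/√9 ≈ 3.667.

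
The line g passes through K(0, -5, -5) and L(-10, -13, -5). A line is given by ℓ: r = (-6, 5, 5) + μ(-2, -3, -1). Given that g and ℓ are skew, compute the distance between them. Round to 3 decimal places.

0.422

A direction vector for g is L − K = (-10, -8, 0).
Common perpendicular direction n = (-10, -8, 0) × (-2, -3, -1) = (8, -10, 14).
With w = (-6, 5, 5) − (0, -5, -5) = (-6, 10, 10), w · n = -8.
Distance = |w · n| / |n| = |-8| / √360 ≈ 0.422.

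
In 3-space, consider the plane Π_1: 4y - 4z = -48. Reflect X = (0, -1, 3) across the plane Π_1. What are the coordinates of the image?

λ = (n·X − d)/|n|² = (-16 − (-48))/32 = 1.
Reflection = X − 2λn = (0, -1, 3) − 2·(0, 4, -4) = (0, -9, 11).

(0, -9, 11)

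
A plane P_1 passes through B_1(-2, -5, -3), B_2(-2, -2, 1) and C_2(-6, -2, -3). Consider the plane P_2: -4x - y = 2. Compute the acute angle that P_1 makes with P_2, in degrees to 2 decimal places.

48.28

B_1B_2 = (0, 3, 4), B_1C_2 = (-4, 3, 0); a normal to P_1 is B_1B_2 × B_1C_2 = (-12, -16, 12).
Using B_1: P_1 has equation -12x - 16y + 12z = 68.
cos θ = |n₁·n₂| / (|n₁||n₂|) = |64| / (√544 · √17).
θ = arccos(0.66551) ≈ 48.28°.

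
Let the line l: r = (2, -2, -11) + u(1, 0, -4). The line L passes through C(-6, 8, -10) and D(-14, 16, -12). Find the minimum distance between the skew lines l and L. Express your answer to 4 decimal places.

1.9421

A direction vector for L is D − C = (-8, 8, -2).
Common perpendicular direction n = (1, 0, -4) × (-8, 8, -2) = (32, 34, 8).
With w = (-6, 8, -10) − (2, -2, -11) = (-8, 10, 1), w · n = 92.
Distance = |w · n| / |n| = |92| / √2244 ≈ 1.9421.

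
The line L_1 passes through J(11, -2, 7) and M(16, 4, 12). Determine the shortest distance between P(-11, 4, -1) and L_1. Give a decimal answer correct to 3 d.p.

A direction vector for L_1 is M − J = (5, 6, 5).
Taking (11, -2, 7) on L_1 with direction v = (5, 6, 5): w = P − (11, -2, 7) = (-22, 6, -8), and w × v = (78, 70, -162).
Distance = |w × v| / |v| = √37228 / √86 ≈ 20.806.

20.806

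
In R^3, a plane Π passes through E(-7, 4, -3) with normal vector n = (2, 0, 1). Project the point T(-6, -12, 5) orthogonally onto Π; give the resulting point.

(-10, -12, 3)

Π: n·r = n·E gives 2x + z = -17.
Foot = T − λn with λ = (n·T − d)/|n|² = (-7 − (-17))/5 = 2.
Foot = (-6, -12, 5) − 2·(2, 0, 1) = (-10, -12, 3).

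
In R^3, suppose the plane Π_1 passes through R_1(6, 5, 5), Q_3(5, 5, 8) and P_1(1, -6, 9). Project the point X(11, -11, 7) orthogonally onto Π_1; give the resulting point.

R_1Q_3 = (-1, 0, 3), R_1P_1 = (-5, -11, 4); a normal to Π_1 is R_1Q_3 × R_1P_1 = (33, -11, 11).
Using R_1: Π_1 has equation 33x - 11y + 11z = 198.
Foot = X − λn with λ = (n·X − d)/|n|² = (561 − 198)/1331 = 3/11.
Foot = (11, -11, 7) − (3/11)·(33, -11, 11) = (2, -8, 4).

(2, -8, 4)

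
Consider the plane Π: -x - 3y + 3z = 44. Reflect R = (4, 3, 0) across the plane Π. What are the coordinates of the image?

λ = (n·R − d)/|n|² = (-13 − 44)/19 = -3.
Reflection = R − 2λn = (4, 3, 0) − (-6)·(-1, -3, 3) = (-2, -15, 18).

(-2, -15, 18)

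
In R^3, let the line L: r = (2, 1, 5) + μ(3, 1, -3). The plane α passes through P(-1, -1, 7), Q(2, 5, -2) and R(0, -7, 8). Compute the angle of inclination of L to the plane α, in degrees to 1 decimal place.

PQ = (3, 6, -9), PR = (1, -6, 1); a normal to α is PQ × PR = (-48, -12, -24).
Using P: α has equation -48x - 12y - 24z = -108.
sin θ = |n·v| / (|n||v|) = |-84| / (√3024 · √19) = 0.35044.
θ ≈ 20.5°.

20.5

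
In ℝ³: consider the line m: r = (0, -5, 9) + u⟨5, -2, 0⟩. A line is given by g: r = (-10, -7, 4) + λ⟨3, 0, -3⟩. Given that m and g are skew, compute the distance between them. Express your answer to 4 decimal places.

6.9631

Common perpendicular direction n = (5, -2, 0) × (3, 0, -3) = (6, 15, 6).
With w = (-10, -7, 4) − (0, -5, 9) = (-10, -2, -5), w · n = -120.
Distance = |w · n| / |n| = |-120| / √297 ≈ 6.9631.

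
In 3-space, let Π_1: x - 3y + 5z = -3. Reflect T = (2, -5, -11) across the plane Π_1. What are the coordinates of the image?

λ = (n·T − d)/|n|² = (-38 − (-3))/35 = -1.
Reflection = T − 2λn = (2, -5, -11) − (-2)·(1, -3, 5) = (4, -11, -1).

(4, -11, -1)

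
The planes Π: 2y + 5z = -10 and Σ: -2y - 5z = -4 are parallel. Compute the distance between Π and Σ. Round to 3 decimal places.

Rescale Σ by 1/(-1): 2y + 5z = 4. Then distance = |-10 − 4| / √29 ≈ 2.600.

2.600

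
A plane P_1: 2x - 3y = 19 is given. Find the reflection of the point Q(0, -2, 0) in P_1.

λ = (n·Q − d)/|n|² = (6 − 19)/13 = -1.
Reflection = Q − 2λn = (0, -2, 0) − (-2)·(2, -3, 0) = (4, -8, 0).

(4, -8, 0)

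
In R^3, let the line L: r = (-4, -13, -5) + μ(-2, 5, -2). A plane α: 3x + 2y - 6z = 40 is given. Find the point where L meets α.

Substitute r = (-4, -13, -5) + t(-2, 5, -2) into the plane: -8 + 16t = 40, so t = 3.
Intersection: (-4, -13, -5) + 3·(-2, 5, -2) = (-10, 2, -11).

(-10, 2, -11)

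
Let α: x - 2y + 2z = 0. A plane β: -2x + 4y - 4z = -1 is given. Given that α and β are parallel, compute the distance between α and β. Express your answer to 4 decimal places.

0.1667

Rescale β by 1/(-2): x - 2y + 2z = 1/2. Then distance = |0 − (1/2)| / √9 ≈ 0.1667.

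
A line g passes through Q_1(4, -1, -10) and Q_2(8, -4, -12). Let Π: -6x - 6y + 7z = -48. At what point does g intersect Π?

(-4, 5, -6)

A direction vector for g is Q_2 − Q_1 = (4, -3, -2).
Substitute r = (4, -1, -10) + t(4, -3, -2) into the plane: -88 + (-20)t = -48, so t = -2.
Intersection: (4, -1, -10) + (-2)·(4, -3, -2) = (-4, 5, -6).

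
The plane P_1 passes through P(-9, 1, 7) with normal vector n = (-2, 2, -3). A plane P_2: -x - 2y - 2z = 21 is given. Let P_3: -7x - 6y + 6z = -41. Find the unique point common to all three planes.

(5, -6, -7)

P_1: n·r = n·P gives -2x + 2y - 3z = -1.
Solving the 3×3 linear system -2x + 2y - 3z = -1, -x - 2y - 2z = 21, -7x - 6y + 6z = -41 (e.g. by elimination or Cramer's rule, determinant = 112) gives (5, -6, -7).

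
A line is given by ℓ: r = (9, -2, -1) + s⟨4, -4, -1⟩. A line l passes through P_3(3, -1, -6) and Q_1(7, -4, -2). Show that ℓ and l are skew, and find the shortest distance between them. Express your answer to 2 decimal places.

A direction vector for l is Q_1 − P_3 = (4, -3, 4).
Common perpendicular direction n = (4, -4, -1) × (4, -3, 4) = (-19, -20, 4).
With w = (3, -1, -6) − (9, -2, -1) = (-6, 1, -5), w · n = 74.
Since n ≠ 0 the lines are not parallel, and w · n = 74 ≠ 0 so they do not intersect; hence they are skew.
Distance = |w · n| / |n| = |74| / √777 ≈ 2.65.

2.65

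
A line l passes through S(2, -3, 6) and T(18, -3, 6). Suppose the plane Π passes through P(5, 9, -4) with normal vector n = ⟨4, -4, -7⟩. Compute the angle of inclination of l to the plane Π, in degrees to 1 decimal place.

26.4

A direction vector for l is T − S = (16, 0, 0).
Π: n·r = n·P gives 4x - 4y - 7z = 12.
sin θ = |n·v| / (|n||v|) = |64| / (√81 · √256) = 0.44444.
θ ≈ 26.4°.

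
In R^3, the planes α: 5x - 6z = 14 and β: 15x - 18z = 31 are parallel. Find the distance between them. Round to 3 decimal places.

Rescale β by 1/3: 5x - 6z = 31/3. Then distance = |14 − (31/3)| / √61 ≈ 0.469.

0.469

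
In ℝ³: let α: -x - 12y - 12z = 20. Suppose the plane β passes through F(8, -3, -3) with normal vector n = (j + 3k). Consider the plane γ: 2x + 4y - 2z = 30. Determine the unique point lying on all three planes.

β: n·r = n·F gives y + 3z = -12.
Solving the 3×3 linear system -x - 12y - 12z = 20, y + 3z = -12, 2x + 4y - 2z = 30 (e.g. by elimination or Cramer's rule, determinant = -34) gives (4, 3, -5).

(4, 3, -5)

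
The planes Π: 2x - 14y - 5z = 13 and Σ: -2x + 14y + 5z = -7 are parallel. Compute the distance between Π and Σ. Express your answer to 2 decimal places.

Rescale Σ by 1/(-1): 2x - 14y - 5z = 7. Then distance = |13 − 7| / √225 ≈ 0.40.

0.40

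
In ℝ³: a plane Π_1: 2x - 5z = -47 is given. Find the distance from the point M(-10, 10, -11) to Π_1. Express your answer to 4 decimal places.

n·M − d = (2)·(-10) + (0)·(10) + (-5)·(-11) − (-47) = 82; |n| = √29.
Distance = |82| / √29 = 82/√29 ≈ 15.2270.

15.2270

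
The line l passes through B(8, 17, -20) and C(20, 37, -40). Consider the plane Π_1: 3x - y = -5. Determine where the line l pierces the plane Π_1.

(-1, 2, -5)

A direction vector for l is C − B = (12, 20, -20).
Substitute r = (8, 17, -20) + t(12, 20, -20) into the plane: 7 + 16t = -5, so t = -3/4.
Intersection: (8, 17, -20) + (-3/4)·(12, 20, -20) = (-1, 2, -5).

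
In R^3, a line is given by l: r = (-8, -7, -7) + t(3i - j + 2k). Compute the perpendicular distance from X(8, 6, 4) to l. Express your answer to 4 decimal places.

17.7180

Taking (-8, -7, -7) on l with direction v = (3, -1, 2): w = X − (-8, -7, -7) = (16, 13, 11), and w × v = (37, 1, -55).
Distance = |w × v| / |v| = √4395 / √14 ≈ 17.7180.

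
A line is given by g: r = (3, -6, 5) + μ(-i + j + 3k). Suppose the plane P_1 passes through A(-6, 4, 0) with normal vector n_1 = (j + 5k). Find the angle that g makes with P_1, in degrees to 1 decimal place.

P_1: n_1·r = n_1·A gives y + 5z = 4.
sin θ = |n·v| / (|n||v|) = |16| / (√26 · √11) = 0.94610.
θ ≈ 71.1°.

71.1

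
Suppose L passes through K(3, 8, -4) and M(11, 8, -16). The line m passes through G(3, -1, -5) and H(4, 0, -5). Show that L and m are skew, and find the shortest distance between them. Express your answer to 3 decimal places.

5.330

A direction vector for L is M − K = (8, 0, -12).
A direction vector for m is H − G = (1, 1, 0).
Common perpendicular direction n = (8, 0, -12) × (1, 1, 0) = (12, -12, 8).
With w = (3, -1, -5) − (3, 8, -4) = (0, -9, -1), w · n = 100.
Since n ≠ 0 the lines are not parallel, and w · n = 100 ≠ 0 so they do not intersect; hence they are skew.
Distance = |w · n| / |n| = |100| / √352 ≈ 5.330.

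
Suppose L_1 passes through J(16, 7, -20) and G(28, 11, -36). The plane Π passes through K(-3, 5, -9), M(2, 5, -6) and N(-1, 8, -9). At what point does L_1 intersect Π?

(4, 3, -4)

A direction vector for L_1 is G − J = (12, 4, -16).
KM = (5, 0, 3), KN = (2, 3, 0); a normal to Π is KM × KN = (-9, 6, 15).
Using K: Π has equation -9x + 6y + 15z = -78.
Substitute r = (16, 7, -20) + t(12, 4, -16) into the plane: -402 + (-324)t = -78, so t = -1.
Intersection: (16, 7, -20) + (-1)·(12, 4, -16) = (4, 3, -4).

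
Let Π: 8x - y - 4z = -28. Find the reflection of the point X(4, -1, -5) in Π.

(-12, 1, 3)

λ = (n·X − d)/|n|² = (53 − (-28))/81 = 1.
Reflection = X − 2λn = (4, -1, -5) − 2·(8, -1, -4) = (-12, 1, 3).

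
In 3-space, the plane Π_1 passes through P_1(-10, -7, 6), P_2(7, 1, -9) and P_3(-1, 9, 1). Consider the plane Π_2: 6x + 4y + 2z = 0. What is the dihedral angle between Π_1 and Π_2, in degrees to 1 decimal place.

P_1P_2 = (17, 8, -15), P_1P_3 = (9, 16, -5); a normal to Π_1 is P_1P_2 × P_1P_3 = (200, -50, 200).
Using P_1: Π_1 has equation 200x - 50y + 200z = -450.
cos θ = |n₁·n₂| / (|n₁||n₂|) = |1400| / (√82500 · √56).
θ = arccos(0.65134) ≈ 49.4°.

49.4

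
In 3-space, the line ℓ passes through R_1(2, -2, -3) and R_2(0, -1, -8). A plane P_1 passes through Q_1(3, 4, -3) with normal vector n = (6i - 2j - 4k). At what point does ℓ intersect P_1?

(4, -3, 2)

A direction vector for ℓ is R_2 − R_1 = (-2, 1, -5).
P_1: n·r = n·Q_1 gives 6x - 2y - 4z = 22.
Substitute r = (2, -2, -3) + t(-2, 1, -5) into the plane: 28 + 6t = 22, so t = -1.
Intersection: (2, -2, -3) + (-1)·(-2, 1, -5) = (4, -3, 2).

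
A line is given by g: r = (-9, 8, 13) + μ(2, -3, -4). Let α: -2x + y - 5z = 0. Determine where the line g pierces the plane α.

(-3, -1, 1)

Substitute r = (-9, 8, 13) + t(2, -3, -4) into the plane: -39 + 13t = 0, so t = 3.
Intersection: (-9, 8, 13) + 3·(2, -3, -4) = (-3, -1, 1).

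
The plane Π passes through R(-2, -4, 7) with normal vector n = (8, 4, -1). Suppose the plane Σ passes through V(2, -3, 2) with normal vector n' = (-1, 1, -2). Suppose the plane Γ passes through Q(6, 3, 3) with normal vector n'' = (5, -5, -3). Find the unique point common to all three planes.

(-2, -5, 3)

Π: n·r = n·R gives 8x + 4y - z = -39.
Σ: n'·r = n'·V gives -x + y - 2z = -9.
Γ: n''·r = n''·Q gives 5x - 5y - 3z = 6.
Solving the 3×3 linear system 8x + 4y - z = -39, -x + y - 2z = -9, 5x - 5y - 3z = 6 (e.g. by elimination or Cramer's rule, determinant = -156) gives (-2, -5, 3).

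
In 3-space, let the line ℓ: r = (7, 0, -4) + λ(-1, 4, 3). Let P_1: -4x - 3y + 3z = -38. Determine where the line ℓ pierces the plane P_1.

Substitute r = (7, 0, -4) + t(-1, 4, 3) into the plane: -40 + 1t = -38, so t = 2.
Intersection: (7, 0, -4) + 2·(-1, 4, 3) = (5, 8, 2).

(5, 8, 2)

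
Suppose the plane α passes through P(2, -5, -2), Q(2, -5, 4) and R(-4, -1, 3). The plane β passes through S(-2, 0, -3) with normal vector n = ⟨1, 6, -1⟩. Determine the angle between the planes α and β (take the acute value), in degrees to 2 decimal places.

25.86

PQ = (0, 0, 6), PR = (-6, 4, 5); a normal to α is PQ × PR = (-24, -36, 0).
Using P: α has equation -24x - 36y = 132.
β: n·r = n·S gives x + 6y - z = 1.
cos θ = |n₁·n₂| / (|n₁||n₂|) = |-240| / (√1872 · √38).
θ = arccos(0.89984) ≈ 25.86°.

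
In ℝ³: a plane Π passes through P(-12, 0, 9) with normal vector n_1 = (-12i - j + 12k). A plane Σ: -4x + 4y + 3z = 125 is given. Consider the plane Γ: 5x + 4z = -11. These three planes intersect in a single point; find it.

(-11, 12, 11)

Π: n_1·r = n_1·P gives -12x - y + 12z = 252.
Solving the 3×3 linear system -12x - y + 12z = 252, -4x + 4y + 3z = 125, 5x + 4z = -11 (e.g. by elimination or Cramer's rule, determinant = -463) gives (-11, 12, 11).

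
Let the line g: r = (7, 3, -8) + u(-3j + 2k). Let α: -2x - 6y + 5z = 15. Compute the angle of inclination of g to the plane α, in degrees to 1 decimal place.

sin θ = |n·v| / (|n||v|) = |28| / (√65 · √13) = 0.96323.
θ ≈ 74.4°.

74.4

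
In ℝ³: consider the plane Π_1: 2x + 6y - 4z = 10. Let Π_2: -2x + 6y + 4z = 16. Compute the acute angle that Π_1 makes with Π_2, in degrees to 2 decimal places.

cos θ = |n₁·n₂| / (|n₁||n₂|) = |16| / (√56 · √56).
θ = arccos(0.28571) ≈ 73.40°.

73.40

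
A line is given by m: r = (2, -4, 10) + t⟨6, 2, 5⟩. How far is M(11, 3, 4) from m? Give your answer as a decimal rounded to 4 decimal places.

Taking (2, -4, 10) on m with direction v = (6, 2, 5): w = M − (2, -4, 10) = (9, 7, -6), and w × v = (47, -81, -24).
Distance = |w × v| / |v| = √9346 / √65 ≈ 11.9910.

11.9910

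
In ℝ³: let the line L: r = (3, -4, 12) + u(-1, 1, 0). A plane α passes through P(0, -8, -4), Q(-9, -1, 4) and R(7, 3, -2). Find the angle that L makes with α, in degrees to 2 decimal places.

35.26

PQ = (-9, 7, 8), PR = (7, 11, 2); a normal to α is PQ × PR = (-74, 74, -148).
Using P: α has equation -74x + 74y - 148z = 0.
sin θ = |n·v| / (|n||v|) = |148| / (√32856 · √2) = 0.57735.
θ ≈ 35.26°.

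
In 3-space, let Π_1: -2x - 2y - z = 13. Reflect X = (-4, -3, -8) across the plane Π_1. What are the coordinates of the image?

λ = (n·X − d)/|n|² = (22 − 13)/9 = 1.
Reflection = X − 2λn = (-4, -3, -8) − 2·(-2, -2, -1) = (0, 1, -6).

(0, 1, -6)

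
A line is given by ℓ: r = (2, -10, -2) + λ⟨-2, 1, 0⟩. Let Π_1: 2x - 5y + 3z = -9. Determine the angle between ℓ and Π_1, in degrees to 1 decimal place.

40.8

sin θ = |n·v| / (|n||v|) = |-9| / (√38 · √5) = 0.65293.
θ ≈ 40.8°.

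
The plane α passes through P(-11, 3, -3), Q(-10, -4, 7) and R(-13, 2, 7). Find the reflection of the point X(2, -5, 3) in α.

PQ = (1, -7, 10), PR = (-2, -1, 10); a normal to α is PQ × PR = (-60, -30, -15).
Using P: α has equation -60x - 30y - 15z = 615.
λ = (n·X − d)/|n|² = (-15 − 615)/4725 = -2/15.
Reflection = X − 2λn = (2, -5, 3) − (-4/15)·(-60, -30, -15) = (-14, -13, -1).

(-14, -13, -1)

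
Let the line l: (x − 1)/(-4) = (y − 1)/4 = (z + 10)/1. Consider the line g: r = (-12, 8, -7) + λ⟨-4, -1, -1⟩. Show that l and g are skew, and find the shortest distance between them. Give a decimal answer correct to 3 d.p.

1.977

l has direction (-4, 4, 1) through (1, 1, -10).
Common perpendicular direction n = (-4, 4, 1) × (-4, -1, -1) = (-3, -8, 20).
With w = (-12, 8, -7) − (1, 1, -10) = (-13, 7, 3), w · n = 43.
Since n ≠ 0 the lines are not parallel, and w · n = 43 ≠ 0 so they do not intersect; hence they are skew.
Distance = |w · n| / |n| = |43| / √473 ≈ 1.977.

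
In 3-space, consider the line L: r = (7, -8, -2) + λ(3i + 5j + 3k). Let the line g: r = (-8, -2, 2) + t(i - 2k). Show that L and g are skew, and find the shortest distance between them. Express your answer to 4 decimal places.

12.8199

Common perpendicular direction n = (3, 5, 3) × (1, 0, -2) = (-10, 9, -5).
With w = (-8, -2, 2) − (7, -8, -2) = (-15, 6, 4), w · n = 184.
Since n ≠ 0 the lines are not parallel, and w · n = 184 ≠ 0 so they do not intersect; hence they are skew.
Distance = |w · n| / |n| = |184| / √206 ≈ 12.8199.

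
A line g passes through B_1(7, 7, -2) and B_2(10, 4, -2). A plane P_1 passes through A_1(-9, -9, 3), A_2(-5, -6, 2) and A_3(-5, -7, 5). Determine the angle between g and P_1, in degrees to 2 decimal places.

A direction vector for g is B_2 − B_1 = (3, -3, 0).
A_1A_2 = (4, 3, -1), A_1A_3 = (4, 2, 2); a normal to P_1 is A_1A_2 × A_1A_3 = (8, -12, -4).
Using A_1: P_1 has equation 8x - 12y - 4z = 24.
sin θ = |n·v| / (|n||v|) = |60| / (√224 · √18) = 0.94491.
θ ≈ 70.89°.

70.89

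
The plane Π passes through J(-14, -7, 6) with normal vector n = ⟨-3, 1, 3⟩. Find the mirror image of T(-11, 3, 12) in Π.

Π: n·r = n·J gives -3x + y + 3z = 53.
λ = (n·T − d)/|n|² = (72 − 53)/19 = 1.
Reflection = T − 2λn = (-11, 3, 12) − 2·(-3, 1, 3) = (-5, 1, 6).

(-5, 1, 6)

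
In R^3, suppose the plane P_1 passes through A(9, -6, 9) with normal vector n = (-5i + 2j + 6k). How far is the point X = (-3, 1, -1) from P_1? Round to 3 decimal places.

1.736

P_1: n·r = n·A gives -5x + 2y + 6z = -3.
n·X − d = (-5)·(-3) + (2)·(1) + (6)·(-1) − (-3) = 14; |n| = √65.
Distance = |14| / √65 = 14/√65 ≈ 1.736.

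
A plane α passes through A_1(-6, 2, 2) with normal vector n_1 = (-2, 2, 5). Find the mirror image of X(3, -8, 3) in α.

(-1, -4, 13)

α: n_1·r = n_1·A_1 gives -2x + 2y + 5z = 26.
λ = (n·X − d)/|n|² = (-7 − 26)/33 = -1.
Reflection = X − 2λn = (3, -8, 3) − (-2)·(-2, 2, 5) = (-1, -4, 13).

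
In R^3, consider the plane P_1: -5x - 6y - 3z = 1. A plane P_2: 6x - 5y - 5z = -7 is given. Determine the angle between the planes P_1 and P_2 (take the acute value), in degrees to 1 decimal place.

78.9

cos θ = |n₁·n₂| / (|n₁||n₂|) = |15| / (√70 · √86).
θ = arccos(0.19333) ≈ 78.9°.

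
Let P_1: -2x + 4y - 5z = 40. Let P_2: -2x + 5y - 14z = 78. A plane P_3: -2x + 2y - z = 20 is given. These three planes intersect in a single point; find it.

Solving the 3×3 linear system -2x + 4y - 5z = 40, -2x + 5y - 14z = 78, -2x + 2y - z = 20 (e.g. by elimination or Cramer's rule, determinant = 28) gives (-6, 2, -4).

(-6, 2, -4)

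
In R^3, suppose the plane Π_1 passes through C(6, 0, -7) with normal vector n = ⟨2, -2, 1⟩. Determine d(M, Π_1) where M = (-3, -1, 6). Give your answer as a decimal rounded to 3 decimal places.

1.000

Π_1: n·r = n·C gives 2x - 2y + z = 5.
n·M − d = (2)·(-3) + (-2)·(-1) + (1)·(6) − 5 = -3; |n| = √9.
Distance = |-3| / √9 = 3/√9 ≈ 1.000.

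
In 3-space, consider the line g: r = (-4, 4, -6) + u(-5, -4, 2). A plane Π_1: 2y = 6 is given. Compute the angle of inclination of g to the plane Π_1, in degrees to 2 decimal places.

sin θ = |n·v| / (|n||v|) = |-8| / (√4 · √45) = 0.59628.
θ ≈ 36.60°.

36.60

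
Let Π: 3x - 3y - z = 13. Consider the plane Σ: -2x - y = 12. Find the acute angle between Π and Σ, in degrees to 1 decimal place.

cos θ = |n₁·n₂| / (|n₁||n₂|) = |-3| / (√19 · √5).
θ = arccos(0.30779) ≈ 72.1°.

72.1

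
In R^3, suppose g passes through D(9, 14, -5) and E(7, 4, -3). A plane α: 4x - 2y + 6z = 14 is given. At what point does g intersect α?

(6, -1, -2)

A direction vector for g is E − D = (-2, -10, 2).
Substitute r = (9, 14, -5) + t(-2, -10, 2) into the plane: -22 + 24t = 14, so t = 3/2.
Intersection: (9, 14, -5) + (3/2)·(-2, -10, 2) = (6, -1, -2).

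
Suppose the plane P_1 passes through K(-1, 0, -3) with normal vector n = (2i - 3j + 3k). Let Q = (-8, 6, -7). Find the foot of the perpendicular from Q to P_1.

P_1: n·r = n·K gives 2x - 3y + 3z = -11.
Foot = Q − λn with λ = (n·Q − d)/|n|² = (-55 − (-11))/22 = -2.
Foot = (-8, 6, -7) − (-2)·(2, -3, 3) = (-4, 0, -1).

(-4, 0, -1)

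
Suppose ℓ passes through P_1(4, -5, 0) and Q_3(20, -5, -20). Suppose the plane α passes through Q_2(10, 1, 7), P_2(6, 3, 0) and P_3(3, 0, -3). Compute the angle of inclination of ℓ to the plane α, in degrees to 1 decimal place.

66.7

A direction vector for ℓ is Q_3 − P_1 = (16, 0, -20).
Q_2P_2 = (-4, 2, -7), Q_2P_3 = (-7, -1, -10); a normal to α is Q_2P_2 × Q_2P_3 = (-27, 9, 18).
Using Q_2: α has equation -27x + 9y + 18z = -135.
sin θ = |n·v| / (|n||v|) = |-792| / (√1134 · √656) = 0.91826.
θ ≈ 66.7°.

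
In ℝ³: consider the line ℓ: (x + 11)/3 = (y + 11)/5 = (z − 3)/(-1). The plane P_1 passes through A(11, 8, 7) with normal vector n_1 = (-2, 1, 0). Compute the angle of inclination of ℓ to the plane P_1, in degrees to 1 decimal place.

4.3

ℓ has direction (3, 5, -1) through (-11, -11, 3).
P_1: n_1·r = n_1·A gives -2x + y = -14.
sin θ = |n·v| / (|n||v|) = |-1| / (√5 · √35) = 0.07559.
θ ≈ 4.3°.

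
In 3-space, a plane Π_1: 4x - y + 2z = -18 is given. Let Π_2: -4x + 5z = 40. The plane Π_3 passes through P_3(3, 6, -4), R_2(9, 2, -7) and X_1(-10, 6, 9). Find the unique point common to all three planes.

(-5, 6, 4)

P_3R_2 = (6, -4, -3), P_3X_1 = (-13, 0, 13); a normal to Π_3 is P_3R_2 × P_3X_1 = (-52, -39, -52).
Using P_3: Π_3 has equation -52x - 39y - 52z = -182.
Solving the 3×3 linear system 4x - y + 2z = -18, -4x + 5z = 40, -52x - 39y - 52z = -182 (e.g. by elimination or Cramer's rule, determinant = 1560) gives (-5, 6, 4).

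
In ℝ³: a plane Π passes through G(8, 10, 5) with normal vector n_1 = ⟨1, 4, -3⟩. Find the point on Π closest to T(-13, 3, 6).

Π: n_1·r = n_1·G gives x + 4y - 3z = 33.
Foot = T − λn with λ = (n·T − d)/|n|² = (-19 − 33)/26 = -2.
Foot = (-13, 3, 6) − (-2)·(1, 4, -3) = (-11, 11, 0).

(-11, 11, 0)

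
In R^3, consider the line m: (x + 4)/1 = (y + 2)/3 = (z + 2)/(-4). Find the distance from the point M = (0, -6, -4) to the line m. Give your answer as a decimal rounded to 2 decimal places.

6.00

m has direction (1, 3, -4) through (-4, -2, -2).
Taking (-4, -2, -2) on m with direction v = (1, 3, -4): w = M − (-4, -2, -2) = (4, -4, -2), and w × v = (22, 14, 16).
Distance = |w × v| / |v| = √936 / √26 ≈ 6.00.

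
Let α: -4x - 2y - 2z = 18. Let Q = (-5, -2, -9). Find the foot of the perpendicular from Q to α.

(-1, 0, -7)

Foot = Q − λn with λ = (n·Q − d)/|n|² = (42 − 18)/24 = 1.
Foot = (-5, -2, -9) − 1·(-4, -2, -2) = (-1, 0, -7).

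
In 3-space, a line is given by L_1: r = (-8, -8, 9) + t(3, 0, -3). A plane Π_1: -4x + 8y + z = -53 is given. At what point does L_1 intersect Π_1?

(-2, -8, 3)

Substitute r = (-8, -8, 9) + t(3, 0, -3) into the plane: -23 + (-15)t = -53, so t = 2.
Intersection: (-8, -8, 9) + 2·(3, 0, -3) = (-2, -8, 3).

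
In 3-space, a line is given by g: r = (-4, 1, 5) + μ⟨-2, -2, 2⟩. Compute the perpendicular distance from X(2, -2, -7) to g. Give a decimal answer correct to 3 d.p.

10.677

Taking (-4, 1, 5) on g with direction v = (-2, -2, 2): w = X − (-4, 1, 5) = (6, -3, -12), and w × v = (-30, 12, -18).
Distance = |w × v| / |v| = √1368 / √12 ≈ 10.677.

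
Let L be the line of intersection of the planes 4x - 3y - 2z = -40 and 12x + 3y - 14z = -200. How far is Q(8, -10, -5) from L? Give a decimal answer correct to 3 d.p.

Direction of L: (4, -3, -2) × (12, 3, -14) = (48, 32, 48).
A point on L: solving the two plane equations with x = -8 gives (-8, -2, 7).
Taking (-8, -2, 7) on L with direction v = (48, 32, 48): w = Q − (-8, -2, 7) = (16, -8, -12), and w × v = (0, -1344, 896).
Distance = |w × v| / |v| = √2609152 / √5632 ≈ 21.524.

21.524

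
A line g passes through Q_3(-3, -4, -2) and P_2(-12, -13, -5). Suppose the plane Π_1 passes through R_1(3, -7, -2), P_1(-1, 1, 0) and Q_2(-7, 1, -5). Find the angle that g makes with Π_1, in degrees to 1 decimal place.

A direction vector for g is P_2 − Q_3 = (-9, -9, -3).
R_1P_1 = (-4, 8, 2), R_1Q_2 = (-10, 8, -3); a normal to Π_1 is R_1P_1 × R_1Q_2 = (-40, -32, 48).
Using R_1: Π_1 has equation -40x - 32y + 48z = 8.
sin θ = |n·v| / (|n||v|) = |504| / (√4928 · √171) = 0.54903.
θ ≈ 33.3°.

33.3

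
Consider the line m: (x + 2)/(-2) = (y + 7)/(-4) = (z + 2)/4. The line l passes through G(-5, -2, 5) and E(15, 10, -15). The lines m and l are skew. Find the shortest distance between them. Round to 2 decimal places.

m has direction (-2, -4, 4) through (-2, -7, -2).
A direction vector for l is E − G = (20, 12, -20).
Common perpendicular direction n = (-2, -4, 4) × (20, 12, -20) = (32, 40, 56).
With w = (-5, -2, 5) − (-2, -7, -2) = (-3, 5, 7), w · n = 496.
Distance = |w · n| / |n| = |496| / √5760 ≈ 6.54.

6.54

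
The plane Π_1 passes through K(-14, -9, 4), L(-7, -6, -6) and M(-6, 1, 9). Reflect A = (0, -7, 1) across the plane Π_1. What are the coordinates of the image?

KL = (7, 3, -10), KM = (8, 10, 5); a normal to Π_1 is KL × KM = (115, -115, 46).
Using K: Π_1 has equation 115x - 115y + 46z = -391.
λ = (n·A − d)/|n|² = (851 − (-391))/28566 = 1/23.
Reflection = A − 2λn = (0, -7, 1) − (2/23)·(115, -115, 46) = (-10, 3, -3).

(-10, 3, -3)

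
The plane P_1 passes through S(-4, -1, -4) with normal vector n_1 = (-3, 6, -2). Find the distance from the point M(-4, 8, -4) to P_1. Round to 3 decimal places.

P_1: n_1·r = n_1·S gives -3x + 6y - 2z = 14.
n·M − d = (-3)·(-4) + (6)·(8) + (-2)·(-4) − 14 = 54; |n| = √49.
Distance = |54| / √49 = 54/√49 ≈ 7.714.

7.714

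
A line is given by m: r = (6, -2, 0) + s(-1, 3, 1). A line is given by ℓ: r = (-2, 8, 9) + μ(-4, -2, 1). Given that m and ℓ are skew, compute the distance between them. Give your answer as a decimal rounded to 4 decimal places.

Common perpendicular direction n = (-1, 3, 1) × (-4, -2, 1) = (5, -3, 14).
With w = (-2, 8, 9) − (6, -2, 0) = (-8, 10, 9), w · n = 56.
Distance = |w · n| / |n| = |56| / √230 ≈ 3.6925.

3.6925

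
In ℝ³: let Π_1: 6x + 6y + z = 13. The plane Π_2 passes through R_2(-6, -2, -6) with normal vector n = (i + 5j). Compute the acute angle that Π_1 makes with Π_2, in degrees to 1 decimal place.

Π_2: n·r = n·R_2 gives x + 5y = -16.
cos θ = |n₁·n₂| / (|n₁||n₂|) = |36| / (√73 · √26).
θ = arccos(0.82633) ≈ 34.3°.

34.3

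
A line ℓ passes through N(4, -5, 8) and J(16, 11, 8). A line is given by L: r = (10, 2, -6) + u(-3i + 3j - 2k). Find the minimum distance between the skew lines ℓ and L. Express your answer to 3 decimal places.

A direction vector for ℓ is J − N = (12, 16, 0).
Common perpendicular direction n = (12, 16, 0) × (-3, 3, -2) = (-32, 24, 84).
With w = (10, 2, -6) − (4, -5, 8) = (6, 7, -14), w · n = -1200.
Distance = |w · n| / |n| = |-1200| / √8656 ≈ 12.898.

12.898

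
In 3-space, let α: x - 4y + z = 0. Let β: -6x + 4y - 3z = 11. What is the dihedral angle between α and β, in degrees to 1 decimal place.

cos θ = |n₁·n₂| / (|n₁||n₂|) = |-25| / (√18 · √61).
θ = arccos(0.75446) ≈ 41.0°.

41.0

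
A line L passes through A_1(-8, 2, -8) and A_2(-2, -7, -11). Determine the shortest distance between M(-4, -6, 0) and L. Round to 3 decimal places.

A direction vector for L is A_2 − A_1 = (6, -9, -3).
Taking (-8, 2, -8) on L with direction v = (6, -9, -3): w = M − (-8, 2, -8) = (4, -8, 8), and w × v = (96, 60, 12).
Distance = |w × v| / |v| = √12960 / √126 ≈ 10.142.

10.142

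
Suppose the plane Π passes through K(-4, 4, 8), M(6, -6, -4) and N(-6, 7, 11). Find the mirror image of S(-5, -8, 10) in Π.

KM = (10, -10, -12), KN = (-2, 3, 3); a normal to Π is KM × KN = (6, -6, 10).
Using K: Π has equation 6x - 6y + 10z = 32.
λ = (n·S − d)/|n|² = (118 − 32)/172 = 1/2.
Reflection = S − 2λn = (-5, -8, 10) − 1·(6, -6, 10) = (-11, -2, 0).

(-11, -2, 0)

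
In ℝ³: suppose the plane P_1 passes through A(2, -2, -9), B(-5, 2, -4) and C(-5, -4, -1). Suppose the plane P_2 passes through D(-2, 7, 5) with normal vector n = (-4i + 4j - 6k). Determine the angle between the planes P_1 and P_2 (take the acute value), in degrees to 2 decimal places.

49.70

AB = (-7, 4, 5), AC = (-7, -2, 8); a normal to P_1 is AB × AC = (42, 21, 42).
Using A: P_1 has equation 42x + 21y + 42z = -336.
P_2: n·r = n·D gives -4x + 4y - 6z = 6.
cos θ = |n₁·n₂| / (|n₁||n₂|) = |-336| / (√3969 · √68).
θ = arccos(0.64676) ≈ 49.70°.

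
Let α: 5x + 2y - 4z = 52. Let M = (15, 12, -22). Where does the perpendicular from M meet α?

Foot = M − λn with λ = (n·M − d)/|n|² = (187 − 52)/45 = 3.
Foot = (15, 12, -22) − 3·(5, 2, -4) = (0, 6, -10).

(0, 6, -10)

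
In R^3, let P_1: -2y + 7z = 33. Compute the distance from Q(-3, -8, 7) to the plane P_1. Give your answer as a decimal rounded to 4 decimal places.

4.3955

n·Q − d = (0)·(-3) + (-2)·(-8) + (7)·(7) − 33 = 32; |n| = √53.
Distance = |32| / √53 = 32/√53 ≈ 4.3955.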